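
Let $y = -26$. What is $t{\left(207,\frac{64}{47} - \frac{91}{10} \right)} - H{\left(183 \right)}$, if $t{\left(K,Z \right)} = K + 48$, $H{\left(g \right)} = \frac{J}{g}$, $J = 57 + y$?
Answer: $\frac{46634}{183} \approx 254.83$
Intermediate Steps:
$J = 31$ ($J = 57 - 26 = 31$)
$H{\left(g \right)} = \frac{31}{g}$
$t{\left(K,Z \right)} = 48 + K$
$t{\left(207,\frac{64}{47} - \frac{91}{10} \right)} - H{\left(183 \right)} = \left(48 + 207\right) - \frac{31}{183} = 255 - 31 \cdot \frac{1}{183} = 255 - \frac{31}{183} = \frac{46634}{183}$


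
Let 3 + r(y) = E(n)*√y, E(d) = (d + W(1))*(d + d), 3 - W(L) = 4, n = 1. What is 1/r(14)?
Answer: -⅓ ≈ -0.33333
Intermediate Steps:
W(L) = -1 (W(L) = 3 - 1*4 = 3 - 4 = -1)
E(d) = 2*d*(-1 + d) (E(d) = (d - 1)*(d + d) = (-1 + d)*(2*d) = 2*d*(-1 + d))
r(y) = -3 (r(y) = -3 + (2*1*(-1 + 1))*√y = -3 + (2*1*0)*√y = -3 + 0*√y = -3 + 0 = -3)
1/r(14) = 1/(-3) = -⅓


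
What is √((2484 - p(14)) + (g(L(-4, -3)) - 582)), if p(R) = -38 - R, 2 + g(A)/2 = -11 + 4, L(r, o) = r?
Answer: 44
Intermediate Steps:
g(A) = -18 (g(A) = -4 + 2*(-11 + 4) = -4 + 2*(-7) = -4 - 14 = -18)
√((2484 - p(14)) + (g(L(-4, -3)) - 582)) = √((2484 - (-38 - 1*14)) + (-18 - 582)) = √((2484 - (-38 - 14)) - 600) = √((2484 - 1*(-52)) - 600) = √((2484 + 52) - 600) = √(2536 - 600) = √1936 = 44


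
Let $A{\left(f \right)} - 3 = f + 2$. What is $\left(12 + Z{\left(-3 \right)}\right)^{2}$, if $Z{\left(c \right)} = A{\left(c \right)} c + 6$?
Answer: $144$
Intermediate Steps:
$A{\left(f \right)} = 5 + f$ ($A{\left(f \right)} = 3 + \left(f + 2\right) = 3 + \left(2 + f\right) = 5 + f$)
$Z{\left(c \right)} = 6 + c \left(5 + c\right)$ ($Z{\left(c \right)} = \left(5 + c\right) c + 6 = c \left(5 + c\right) + 6 = 6 + c \left(5 + c\right)$)
$\left(12 + Z{\left(-3 \right)}\right)^{2} = \left(12 + \left(6 - 3 \left(5 - 3\right)\right)\right)^{2} = \left(12 + \left(6 - 6\right)\right)^{2} = \left(12 + 0\right)^{2} = 12^{2} = 144$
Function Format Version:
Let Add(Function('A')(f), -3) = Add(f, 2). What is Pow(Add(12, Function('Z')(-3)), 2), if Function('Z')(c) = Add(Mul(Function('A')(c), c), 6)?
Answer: 144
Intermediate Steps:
Function('A')(f) = Add(5, f) (Function('A')(f) = Add(3, Add(f, 2)) = Add(3, Add(2, f)) = Add(5, f))
Function('Z')(c) = Add(6, Mul(c, Add(5, c))) (Function('Z')(c) = Add(Mul(Add(5, c), c), 6) = Add(Mul(c, Add(5, c)), 6) = Add(6, Mul(c, Add(5, c))))
Pow(Add(12, Function('Z')(-3)), 2) = Pow(Add(12, Add(6, Mul(-3, Add(5, -3)))), 2) = Pow(Add(12, Add(6, Mul(-3, 2))), 2) = Pow(Add(12, Add(6, -6)), 2) = Pow(Add(12, 0), 2) = Pow(12, 2) = 144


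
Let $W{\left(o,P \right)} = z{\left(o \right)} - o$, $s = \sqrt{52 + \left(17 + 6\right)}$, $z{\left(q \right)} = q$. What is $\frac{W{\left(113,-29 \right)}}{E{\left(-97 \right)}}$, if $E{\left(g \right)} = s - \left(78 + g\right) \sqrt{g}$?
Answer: $0$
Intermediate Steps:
$s = 5 \sqrt{3}$ ($s = \sqrt{52 + 23} = \sqrt{75} = 5 \sqrt{3} \approx 8.6602$)
$W{\left(o,P \right)} = 0$ ($W{\left(o,P \right)} = o - o = 0$)
$E{\left(g \right)} = 5 \sqrt{3} - \sqrt{g} \left(78 + g\right)$ ($E{\left(g \right)} = 5 \sqrt{3} - \left(78 + g\right) \sqrt{g} = 5 \sqrt{3} - \sqrt{g} \left(78 + g\right)$)
$\frac{W{\left(113,-29 \right)}}{E{\left(-97 \right)}} = \frac{0}{- \left(-97\right)^{\frac{3}{2}} - 78 \sqrt{-97} + 5 \sqrt{3}} = \frac{0}{- \left(-97\right) i \sqrt{97} - 78 i \sqrt{97} + 5 \sqrt{3}} = \frac{0}{97 i \sqrt{97} - 78 i \sqrt{97} + 5 \sqrt{3}} = \frac{0}{5 \sqrt{3} + 19 i \sqrt{97}} = 0$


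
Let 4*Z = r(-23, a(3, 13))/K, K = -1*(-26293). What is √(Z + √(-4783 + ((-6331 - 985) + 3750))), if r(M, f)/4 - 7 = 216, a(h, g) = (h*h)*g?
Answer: √(5863339 + 7604540339*I*√69)/26293 ≈ 6.7595 + 6.7589*I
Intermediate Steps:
a(h, g) = g*h² (a(h, g) = h²*g = g*h²)
r(M, f) = 892 (r(M, f) = 28 + 4*216 = 28 + 864 = 892)
K = 26293
Z = 223/26293 (Z = (892/26293)/4 = (892*(1/26293))/4 = (¼)*(892/26293) = 223/26293 ≈ 0.0084813)
√(Z + √(-4783 + ((-6331 - 985) + 3750))) = √(223/26293 + √(-4783 + ((-6331 - 985) + 3750))) = √(223/26293 + √(-4783 + (-7316 + 3750))) = √(223/26293 + √(-4783 - 3566)) = √(223/26293 + √(-8349)) = √(223/26293 + 11*I*√69)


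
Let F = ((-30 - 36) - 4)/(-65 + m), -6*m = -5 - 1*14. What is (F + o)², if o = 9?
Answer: 288369/2809 ≈ 102.66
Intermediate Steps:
m = 19/6 (m = -(-5 - 1*14)/6 = -(-5 - 14)/6 = -⅙*(-19) = 19/6 ≈ 3.1667)
F = 60/53 (F = ((-30 - 36) - 4)/(-65 + 19/6) = (-66 - 4)/(-371/6) = -70*(-6/371) = 60/53 ≈ 1.1321)
(F + o)² = (60/53 + 9)² = (537/53)² = 288369/2809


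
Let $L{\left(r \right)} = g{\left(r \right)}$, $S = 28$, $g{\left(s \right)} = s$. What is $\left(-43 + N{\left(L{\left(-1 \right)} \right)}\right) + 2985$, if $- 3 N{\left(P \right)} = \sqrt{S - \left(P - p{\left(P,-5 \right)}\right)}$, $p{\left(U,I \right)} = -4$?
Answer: $\frac{8821}{3} \approx 2940.3$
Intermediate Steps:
$L{\left(r \right)} = r$
$N{\left(P \right)} = - \frac{\sqrt{24 - P}}{3}$ ($N{\left(P \right)} = - \frac{\sqrt{28 - \left(4 + P\right)}}{3} = - \frac{\sqrt{24 - P}}{3}$)
$\left(-43 + N{\left(L{\left(-1 \right)} \right)}\right) + 2985 = \left(-43 - \frac{\sqrt{24 - -1}}{3}\right) + 2985 = \left(-43 - \frac{\sqrt{24 + 1}}{3}\right) + 2985 = \left(-43 - \frac{\sqrt{25}}{3}\right) + 2985 = \left(-43 - \frac{5}{3}\right) + 2985 = - \frac{134}{3} + 2985 = \frac{8821}{3}$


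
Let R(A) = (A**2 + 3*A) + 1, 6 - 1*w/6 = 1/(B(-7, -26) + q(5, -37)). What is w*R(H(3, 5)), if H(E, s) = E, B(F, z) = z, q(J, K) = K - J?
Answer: 23313/34 ≈ 685.68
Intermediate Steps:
w = 1227/34 (w = 36 - 6/(-26 + (-37 - 1*5)) = 36 - 6/(-26 + (-37 - 5)) = 36 - 6/(-26 - 42) = 36 - 6/(-68) = 36 - 6*(-1/68) = 36 + 3/34 = 1227/34 ≈ 36.088)
R(A) = 1 + A**2 + 3*A
w*R(H(3, 5)) = 1227*(1 + 3**2 + 3*3)/34 = 1227*(1 + 9 + 9)/34 = (1227/34)*19 = 23313/34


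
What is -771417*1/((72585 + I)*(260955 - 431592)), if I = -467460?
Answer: -28571/2495566125 ≈ -1.1449e-5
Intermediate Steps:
-771417*1/((72585 + I)*(260955 - 431592)) = -771417*1/((72585 - 467460)*(260955 - 431592)) = -771417/((-170637*(-394875))) = -771417/67380285375 = -771417*1/67380285375 = -28571/2495566125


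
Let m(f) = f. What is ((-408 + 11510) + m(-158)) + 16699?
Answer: 27643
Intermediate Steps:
((-408 + 11510) + m(-158)) + 16699 = ((-408 + 11510) - 158) + 16699 = (11102 - 158) + 16699 = 10944 + 16699 = 27643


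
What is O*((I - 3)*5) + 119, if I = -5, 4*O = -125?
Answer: 1369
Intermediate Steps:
O = -125/4 (O = (¼)*(-125) = -125/4 ≈ -31.250)
O*((I - 3)*5) + 119 = -125*(-5 - 3)*5/4 + 119 = -(-250)*5 + 119 = -125/4*(-40) + 119 = 1250 + 119 = 1369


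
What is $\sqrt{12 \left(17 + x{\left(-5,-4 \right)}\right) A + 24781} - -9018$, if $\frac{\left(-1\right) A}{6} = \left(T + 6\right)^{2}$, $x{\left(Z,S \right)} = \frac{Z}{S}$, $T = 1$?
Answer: $9018 + 89 i \sqrt{5} \approx 9018.0 + 199.01 i$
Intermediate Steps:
$A = -294$ ($A = - 6 \left(1 + 6\right)^{2} = - 6 \cdot 7^{2} = \left(-6\right) 49 = -294$)
$\sqrt{12 \left(17 + x{\left(-5,-4 \right)}\right) A + 24781} - -9018 = \sqrt{12 \left(17 - \frac{5}{-4}\right) \left(-294\right) + 24781} - -9018 = \sqrt{12 \left(17 - - \frac{5}{4}\right) \left(-294\right) + 24781} + 9018 = \sqrt{12 \left(17 + \frac{5}{4}\right) \left(-294\right) + 24781} + 9018 = \sqrt{12 \cdot \frac{73}{4} \left(-294\right) + 24781} + 9018 = \sqrt{219 \left(-294\right) + 24781} + 9018 = \sqrt{-64386 + 24781} + 9018 = \sqrt{-39605} + 9018 = 89 i \sqrt{5} + 9018 = 9018 + 89 i \sqrt{5}$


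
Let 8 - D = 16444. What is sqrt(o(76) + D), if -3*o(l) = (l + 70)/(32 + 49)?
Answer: I*sqrt(11982282)/27 ≈ 128.21*I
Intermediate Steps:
D = -16436 (D = 8 - 1*16444 = 8 - 16444 = -16436)
o(l) = -70/243 - l/243 (o(l) = -(l + 70)/(3*(32 + 49)) = -(70 + l)/(3*81) = -(70/81 + l/81)/3 = -70/243 - l/243)
sqrt(o(76) + D) = sqrt((-70/243 - 1/243*76) - 16436) = sqrt((-70/243 - 76/243) - 16436) = sqrt(-146/243 - 16436) = sqrt(-3994094/243) = I*sqrt(11982282)/27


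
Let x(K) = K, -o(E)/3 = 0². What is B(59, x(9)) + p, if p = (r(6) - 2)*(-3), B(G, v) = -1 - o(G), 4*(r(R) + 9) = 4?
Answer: 29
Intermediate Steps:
r(R) = -8 (r(R) = -9 + (¼)*4 = -9 + 1 = -8)
o(E) = 0 (o(E) = -3*0² = -3*0 = 0)
B(G, v) = -1 (B(G, v) = -1 - 1*0 = -1 + 0 = -1)
p = 30 (p = (-8 - 2)*(-3) = -10*(-3) = 30)
B(59, x(9)) + p = -1 + 30 = 29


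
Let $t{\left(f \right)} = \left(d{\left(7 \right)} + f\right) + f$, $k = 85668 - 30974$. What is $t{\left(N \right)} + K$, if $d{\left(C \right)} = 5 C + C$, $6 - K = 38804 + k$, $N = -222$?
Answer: $-93894$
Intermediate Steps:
$k = 54694$ ($k = 85668 - 30974 = 54694$)
$K = -93492$ ($K = 6 - \left(38804 + 54694\right) = 6 - 93498 = -93492$)
$d{\left(C \right)} = 6 C$
$t{\left(f \right)} = 42 + 2 f$ ($t{\left(f \right)} = \left(6 \cdot 7 + f\right) + f = \left(42 + f\right) + f = 42 + 2 f$)
$t{\left(N \right)} + K = \left(42 + 2 \left(-222\right)\right) - 93492 = \left(42 - 444\right) - 93492 = -402 - 93492 = -93894$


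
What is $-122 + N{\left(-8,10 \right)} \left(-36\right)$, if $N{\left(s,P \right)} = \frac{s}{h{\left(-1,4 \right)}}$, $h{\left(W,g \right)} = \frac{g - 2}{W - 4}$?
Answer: $-842$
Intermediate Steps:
$h{\left(W,g \right)} = \frac{-2 + g}{-4 + W}$
$N{\left(s,P \right)} = - \frac{5 s}{2}$ ($N{\left(s,P \right)} = \frac{s}{\frac{1}{-4 - 1} \left(-2 + 4\right)} = \frac{s}{\frac{1}{-5} \cdot 2} = \frac{s}{\left(- \frac{1}{5}\right) 2} = \frac{s}{- \frac{2}{5}} = s \left(- \frac{5}{2}\right) = - \frac{5 s}{2}$)
$-122 + N{\left(-8,10 \right)} \left(-36\right) = -122 + \left(- \frac{5}{2}\right) \left(-8\right) \left(-36\right) = -122 + 20 \left(-36\right) = -122 - 720 = -842$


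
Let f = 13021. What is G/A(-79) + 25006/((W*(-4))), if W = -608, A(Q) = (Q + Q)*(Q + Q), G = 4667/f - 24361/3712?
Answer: 8128159963917/790536785408 ≈ 10.282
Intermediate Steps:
G = -10340713/1666688 (G = 4667/13021 - 24361/3712 = -10340713/1666688 ≈ -6.2043)
A(Q) = 4*Q**2 (A(Q) = (2*Q)*(2*Q) = 4*Q**2)
G/A(-79) + 25006/((W*(-4))) = -10340713/(1666688*(4*(-79)**2)) + 25006/((-608*(-4))) = -10340713/(1666688*(4*6241)) + 25006/2432 = -10340713/1666688/24964 + 25006*(1/2432) = -10340713/1666688*1/24964 + 12503/1216 = -10340713/41607199232 + 12503/1216 = 8128159963917/790536785408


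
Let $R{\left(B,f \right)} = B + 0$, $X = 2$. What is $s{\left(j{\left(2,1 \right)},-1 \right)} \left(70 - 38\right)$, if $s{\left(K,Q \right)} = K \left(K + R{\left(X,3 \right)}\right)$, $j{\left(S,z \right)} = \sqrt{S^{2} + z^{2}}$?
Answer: $160 + 64 \sqrt{5} \approx 303.11$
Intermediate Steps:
$R{\left(B,f \right)} = B$
$s{\left(K,Q \right)} = K \left(2 + K\right)$ ($s{\left(K,Q \right)} = K \left(K + 2\right) = K \left(2 + K\right)$)
$s{\left(j{\left(2,1 \right)},-1 \right)} \left(70 - 38\right) = \sqrt{2^{2} + 1^{2}} \left(2 + \sqrt{2^{2} + 1^{2}}\right) \left(70 - 38\right) = \sqrt{4 + 1} \left(2 + \sqrt{4 + 1}\right) 32 = \sqrt{5} \left(2 + \sqrt{5}\right) 32 = 32 \sqrt{5} \left(2 + \sqrt{5}\right)$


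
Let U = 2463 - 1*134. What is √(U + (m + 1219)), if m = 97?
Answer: 27*√5 ≈ 60.374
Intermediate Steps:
U = 2329 (U = 2463 - 134 = 2329)
√(U + (m + 1219)) = √(2329 + (97 + 1219)) = √(2329 + 1316) = √3645 = 27*√5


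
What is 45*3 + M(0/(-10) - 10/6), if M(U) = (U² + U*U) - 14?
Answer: 1139/9 ≈ 126.56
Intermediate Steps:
M(U) = -14 + 2*U² (M(U) = (U² + U²) - 14 = 2*U² - 14 = -14 + 2*U²)
45*3 + M(0/(-10) - 10/6) = 45*3 + (-14 + 2*(0/(-10) - 10/6)²) = 135 + (-14 + 2*(0*(-⅒) - 10*⅙)²) = 135 + (-14 + 2*(0 - 5/3)²) = 135 + (-14 + 2*(-5/3)²) = 135 + (-14 + 2*(25/9)) = 135 + (-14 + 50/9) = 135 - 76/9 = 1139/9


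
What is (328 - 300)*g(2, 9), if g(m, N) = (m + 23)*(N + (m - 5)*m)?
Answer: 2100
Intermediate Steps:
g(m, N) = (23 + m)*(N + m*(-5 + m)) (g(m, N) = (23 + m)*(N + (-5 + m)*m) = (23 + m)*(N + m*(-5 + m)))
(328 - 300)*g(2, 9) = (328 - 300)*(2³ - 115*2 + 18*2² + 23*9 + 9*2) = 28*(8 - 230 + 18*4 + 207 + 18) = 28*(8 - 230 + 72 + 207 + 18) = 28*75 = 2100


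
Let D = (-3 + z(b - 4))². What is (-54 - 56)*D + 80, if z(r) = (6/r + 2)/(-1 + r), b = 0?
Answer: -9771/10 ≈ -977.10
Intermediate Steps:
z(r) = (2 + 6/r)/(-1 + r)
D = 961/100 (D = (-3 + 2*(3 + (0 - 4))/((0 - 4)*(-1 + (0 - 4))))² = (-3 + 2*(3 - 4)/(-4*(-1 - 4)))² = (-3 + 2*(-¼)*(-1)/(-5))² = (-3 + 2*(-¼)*(-⅕)*(-1))² = (-3 - ⅒)² = (-31/10)² = 961/100 ≈ 9.6100)
(-54 - 56)*D + 80 = (-54 - 56)*(961/100) + 80 = -110*961/100 + 80 = -10571/10 + 80 = -9771/10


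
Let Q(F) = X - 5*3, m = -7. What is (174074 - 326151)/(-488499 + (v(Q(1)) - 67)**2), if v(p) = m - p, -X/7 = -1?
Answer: 152077/484143 ≈ 0.31412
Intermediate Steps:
X = 7 (X = -7*(-1) = 7)
Q(F) = -8 (Q(F) = 7 - 5*3 = 7 - 15 = -8)
v(p) = -7 - p
(174074 - 326151)/(-488499 + (v(Q(1)) - 67)**2) = (174074 - 326151)/(-488499 + ((-7 - 1*(-8)) - 67)**2) = -152077/(-488499 + ((-7 + 8) - 67)**2) = -152077/(-488499 + (1 - 67)**2) = -152077/(-488499 + (-66)**2) = -152077/(-488499 + 4356) = -152077/(-484143) = -152077*(-1/484143) = 152077/484143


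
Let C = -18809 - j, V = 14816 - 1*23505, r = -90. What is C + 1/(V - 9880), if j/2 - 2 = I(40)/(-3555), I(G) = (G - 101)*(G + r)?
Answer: -248357088998/13202559 ≈ -18811.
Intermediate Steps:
V = -8689 (V = 14816 - 23505 = -8689)
I(G) = (-101 + G)*(-90 + G) (I(G) = (G - 101)*(G - 90) = (-101 + G)*(-90 + G))
j = 1624/711 (j = 4 + 2*((9090 + 40**2 - 191*40)/(-3555)) = 4 + 2*((9090 + 1600 - 7640)*(-1/3555)) = 4 + 2*(3050*(-1/3555)) = 4 + 2*(-610/711) = 4 - 1220/711 = 1624/711 ≈ 2.2841)
C = -13374823/711 (C = -18809 - 1*1624/711 = -18809 - 1624/711 = -13374823/711 ≈ -18811.)
C + 1/(V - 9880) = -13374823/711 + 1/(-8689 - 9880) = -13374823/711 + 1/(-18569) = -13374823/711 - 1/18569 = -248357088998/13202559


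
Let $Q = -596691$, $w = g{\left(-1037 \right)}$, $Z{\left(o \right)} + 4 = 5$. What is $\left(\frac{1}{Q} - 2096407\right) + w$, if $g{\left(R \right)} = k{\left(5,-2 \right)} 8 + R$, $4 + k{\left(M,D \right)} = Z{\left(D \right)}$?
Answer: $- \frac{1251540278389}{596691} \approx -2.0975 \cdot 10^{6}$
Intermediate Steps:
$Z{\left(o \right)} = 1$ ($Z{\left(o \right)} = -4 + 5 = 1$)
$k{\left(M,D \right)} = -3$ ($k{\left(M,D \right)} = -4 + 1 = -3$)
$g{\left(R \right)} = -24 + R$ ($g{\left(R \right)} = \left(-3\right) 8 + R = -24 + R$)
$w = -1061$ ($w = -24 - 1037 = -1061$)
$\left(\frac{1}{Q} - 2096407\right) + w = \left(\frac{1}{-596691} - 2096407\right) - 1061 = \left(- \frac{1}{596691} - 2096407\right) - 1061 = - \frac{1250907189238}{596691} - 1061 = - \frac{1251540278389}{596691}$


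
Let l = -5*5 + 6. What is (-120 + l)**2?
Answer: 19321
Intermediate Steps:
l = -19 (l = -25 + 6 = -19)
(-120 + l)**2 = (-120 - 19)**2 = (-139)**2 = 19321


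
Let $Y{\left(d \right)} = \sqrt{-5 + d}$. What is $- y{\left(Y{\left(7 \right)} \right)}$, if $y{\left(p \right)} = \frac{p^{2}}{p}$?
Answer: $- \sqrt{2} \approx -1.4142$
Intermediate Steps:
$y{\left(p \right)} = p$
$- y{\left(Y{\left(7 \right)} \right)} = - \sqrt{-5 + 7} = - \sqrt{2}$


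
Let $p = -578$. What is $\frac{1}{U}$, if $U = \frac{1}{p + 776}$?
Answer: $198$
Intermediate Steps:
$U = \frac{1}{198}$ ($U = \frac{1}{-578 + 776} = \frac{1}{198} \approx 0.0050505$)
$\frac{1}{U} = \frac{1}{\frac{1}{198}} = 198$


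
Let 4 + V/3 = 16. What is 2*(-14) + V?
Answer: 8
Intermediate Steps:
V = 36 (V = -12 + 3*16 = -12 + 48 = 36)
2*(-14) + V = 2*(-14) + 36 = -28 + 36 = 8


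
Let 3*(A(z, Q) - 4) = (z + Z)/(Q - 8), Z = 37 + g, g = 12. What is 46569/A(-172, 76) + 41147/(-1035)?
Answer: 47362627/3465 ≈ 13669.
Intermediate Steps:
Z = 49 (Z = 37 + 12 = 49)
A(z, Q) = 4 + (49 + z)/(3*(-8 + Q)) (A(z, Q) = 4 + ((z + 49)/(Q - 8))/3 = 4 + ((49 + z)/(-8 + Q))/3 = 4 + (49 + z)/(3*(-8 + Q)))
46569/A(-172, 76) + 41147/(-1035) = 46569/(((-47 - 172 + 12*76)/(3*(-8 + 76)))) + 41147/(-1035) = 46569/(((1/3)*(-47 - 172 + 912)/68)) + 41147*(-1/1035) = 46569/(((1/3)*(1/68)*693)) - 1789/45 = 46569/(231/68) - 1789/45 = 46569*(68/231) - 1789/45 = 1055564/77 - 1789/45 = 47362627/3465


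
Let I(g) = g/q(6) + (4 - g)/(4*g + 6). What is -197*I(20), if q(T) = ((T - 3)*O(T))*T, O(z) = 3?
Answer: -42158/1161 ≈ -36.312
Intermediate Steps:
q(T) = T*(-9 + 3*T) (q(T) = ((T - 3)*3)*T = ((-3 + T)*3)*T = (-9 + 3*T)*T = T*(-9 + 3*T))
I(g) = g/54 + (4 - g)/(6 + 4*g) (I(g) = g/((3*6*(-3 + 6))) + (4 - g)/(4*g + 6) = g/((3*6*3)) + (4 - g)/(6 + 4*g) = g/54 + (4 - g)/(6 + 4*g))
-197*I(20) = -197*(54 + 20² - 12*20)/(27*(3 + 2*20)) = -197*(54 + 400 - 240)/(27*(3 + 40)) = -197*214/(27*43) = -197*214/1161 = -42158/1161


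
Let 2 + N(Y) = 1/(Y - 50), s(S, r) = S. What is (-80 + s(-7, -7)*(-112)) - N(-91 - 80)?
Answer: 156027/221 ≈ 706.00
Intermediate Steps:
N(Y) = -2 + 1/(-50 + Y) (N(Y) = -2 + 1/(Y - 50) = -2 + 1/(-50 + Y))
(-80 + s(-7, -7)*(-112)) - N(-91 - 80) = (-80 - 7*(-112)) - (101 - 2*(-91 - 80))/(-50 + (-91 - 80)) = (-80 + 784) - (101 - 2*(-171))/(-50 - 171) = 704 - (101 + 342)/(-221) = 704 - (-1)*443/221 = 704 - 1*(-443/221) = 704 + 443/221 = 156027/221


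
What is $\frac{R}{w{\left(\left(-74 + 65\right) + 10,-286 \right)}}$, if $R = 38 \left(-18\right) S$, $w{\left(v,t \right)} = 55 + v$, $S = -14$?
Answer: $171$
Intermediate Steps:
$R = 9576$ ($R = 38 \left(-18\right) \left(-14\right) = \left(-684\right) \left(-14\right) = 9576$)
$\frac{R}{w{\left(\left(-74 + 65\right) + 10,-286 \right)}} = \frac{9576}{55 + \left(\left(-74 + 65\right) + 10\right)} = \frac{9576}{55 + \left(-9 + 10\right)} = \frac{9576}{55 + 1} = \frac{9576}{56} = 9576 \cdot \frac{1}{56} = 171$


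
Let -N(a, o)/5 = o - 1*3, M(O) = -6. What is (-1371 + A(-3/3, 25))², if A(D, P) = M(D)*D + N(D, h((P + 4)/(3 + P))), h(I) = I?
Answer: 1439823025/784 ≈ 1.8365e+6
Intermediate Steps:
N(a, o) = 15 - 5*o (N(a, o) = -5*(o - 1*3) = -5*(o - 3) = -5*(-3 + o) = 15 - 5*o)
A(D, P) = 15 - 6*D - 5*(4 + P)/(3 + P) (A(D, P) = -6*D + (15 - 5*(P + 4)/(3 + P)) = -6*D + (15 - 5*(4 + P)/(3 + P)) = 15 - 6*D - 5*(4 + P)/(3 + P))
(-1371 + A(-3/3, 25))² = (-1371 + (25 - (-54)/3 + 10*25 - 6*(-3/3)*25)/(3 + 25))² = (-1371 + (25 - (-54)/3 + 250 - 6*(-3*⅓)*25)/28)² = (-1371 + (25 - 18*(-1) + 250 - 6*(-1)*25)/28)² = (-1371 + (25 + 18 + 250 + 150)/28)² = (-1371 + (1/28)*443)² = (-1371 + 443/28)² = (-37945/28)² = 1439823025/784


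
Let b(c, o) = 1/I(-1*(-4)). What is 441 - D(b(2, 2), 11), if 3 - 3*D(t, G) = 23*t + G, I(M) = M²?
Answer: 21319/48 ≈ 444.15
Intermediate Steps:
b(c, o) = 1/16 (b(c, o) = 1/((-1*(-4))²) = 1/(4²) = 1/16)
D(t, G) = 1 - 23*t/3 - G/3 (D(t, G) = 1 - (23*t + G)/3 = 1 - (G + 23*t)/3 = 1 + (-23*t/3 - G/3) = 1 - 23*t/3 - G/3)
441 - D(b(2, 2), 11) = 441 - (1 - 23/3*1/16 - ⅓*11) = 441 - (1 - 23/48 - 11/3) = 441 - 1*(-151/48) = 441 + 151/48 = 21319/48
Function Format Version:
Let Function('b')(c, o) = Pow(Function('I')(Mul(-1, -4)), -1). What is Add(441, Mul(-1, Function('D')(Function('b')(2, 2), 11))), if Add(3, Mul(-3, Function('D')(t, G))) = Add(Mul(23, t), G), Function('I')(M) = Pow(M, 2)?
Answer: Rational(21319, 48) ≈ 444.15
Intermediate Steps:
Function('b')(c, o) = Rational(1, 16) (Function('b')(c, o) = Pow(Pow(Mul(-1, -4), 2), -1) = Pow(Pow(4, 2), -1) = Pow(16, -1) = Rational(1, 16))
Function('D')(t, G) = Add(1, Mul(Rational(-23, 3), t), Mul(Rational(-1, 3), G)) (Function('D')(t, G) = Add(1, Mul(Rational(-1, 3), Add(Mul(23, t), G))) = Add(1, Mul(Rational(-1, 3), Add(G, Mul(23, t)))) = Add(1, Add(Mul(Rational(-23, 3), t), Mul(Rational(-1, 3), G))) = Add(1, Mul(Rational(-23, 3), t), Mul(Rational(-1, 3), G)))
Add(441, Mul(-1, Function('D')(Function('b')(2, 2), 11))) = Add(441, Mul(-1, Add(1, Mul(Rational(-23, 3), Rational(1, 16)), Mul(Rational(-1, 3), 11)))) = Add(441, Mul(-1, Add(1, Rational(-23, 48), Rational(-11, 3)))) = Add(441, Mul(-1, Rational(-151, 48))) = Add(441, Rational(151, 48)) = Rational(21319, 48)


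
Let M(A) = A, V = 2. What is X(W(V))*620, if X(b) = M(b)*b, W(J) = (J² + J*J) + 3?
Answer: 75020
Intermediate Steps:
W(J) = 3 + 2*J² (W(J) = (J² + J²) + 3 = 2*J² + 3 = 3 + 2*J²)
X(b) = b² (X(b) = b*b = b²)
X(W(V))*620 = (3 + 2*2²)²*620 = (3 + 2*4)²*620 = (3 + 8)²*620 = 11²*620 = 121*620 = 75020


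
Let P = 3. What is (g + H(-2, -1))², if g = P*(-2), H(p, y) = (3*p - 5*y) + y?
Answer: 64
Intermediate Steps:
H(p, y) = -4*y + 3*p (H(p, y) = (-5*y + 3*p) + y = -4*y + 3*p)
g = -6 (g = 3*(-2) = -6)
(g + H(-2, -1))² = (-6 + (-4*(-1) + 3*(-2)))² = (-6 + (4 - 6))² = (-6 - 2)² = (-8)² = 64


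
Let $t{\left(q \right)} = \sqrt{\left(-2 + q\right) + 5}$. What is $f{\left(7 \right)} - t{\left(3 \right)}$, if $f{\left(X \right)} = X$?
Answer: $7 - \sqrt{6} \approx 4.5505$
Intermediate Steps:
$t{\left(q \right)} = \sqrt{3 + q}$
$f{\left(7 \right)} - t{\left(3 \right)} = 7 - \sqrt{3 + 3} = 7 - \sqrt{6}$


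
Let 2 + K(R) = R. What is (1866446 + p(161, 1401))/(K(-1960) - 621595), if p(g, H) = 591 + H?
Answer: -169858/56687 ≈ -2.9964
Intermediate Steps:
K(R) = -2 + R
(1866446 + p(161, 1401))/(K(-1960) - 621595) = (1866446 + (591 + 1401))/((-2 - 1960) - 621595) = (1866446 + 1992)/(-1962 - 621595) = 1868438/(-623557) = 1868438*(-1/623557) = -169858/56687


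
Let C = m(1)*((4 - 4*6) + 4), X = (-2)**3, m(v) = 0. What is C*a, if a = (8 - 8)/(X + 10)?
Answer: 0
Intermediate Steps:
X = -8
a = 0 (a = (8 - 8)/(-8 + 10) = 0/2 = 0*(1/2) = 0)
C = 0 (C = 0*((4 - 4*6) + 4) = 0*((4 - 24) + 4) = 0*(-20 + 4) = 0*(-16) = 0)
C*a = 0*0 = 0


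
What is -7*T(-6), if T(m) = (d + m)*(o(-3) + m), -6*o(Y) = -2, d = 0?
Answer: -238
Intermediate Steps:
o(Y) = 1/3 (o(Y) = -1/6*(-2) = 1/3)
T(m) = m*(1/3 + m) (T(m) = (0 + m)*(1/3 + m) = m*(1/3 + m))
-7*T(-6) = -(-42)*(1/3 - 6) = -(-42)*(-17)/3 = -7*34 = -238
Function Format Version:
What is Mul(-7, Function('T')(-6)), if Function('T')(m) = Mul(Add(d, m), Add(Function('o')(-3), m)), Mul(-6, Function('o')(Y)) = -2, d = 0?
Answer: -238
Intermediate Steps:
Function('o')(Y) = Rational(1, 3) (Function('o')(Y) = Mul(Rational(-1, 6), -2) = Rational(1, 3))
Function('T')(m) = Mul(m, Add(Rational(1, 3), m)) (Function('T')(m) = Mul(Add(0, m), Add(Rational(1, 3), m)) = Mul(m, Add(Rational(1, 3), m)))
Mul(-7, Function('T')(-6)) = Mul(-7, Mul(-6, Add(Rational(1, 3), -6))) = Mul(-7, Mul(-6, Rational(-17, 3))) = Mul(-7, 34) = -238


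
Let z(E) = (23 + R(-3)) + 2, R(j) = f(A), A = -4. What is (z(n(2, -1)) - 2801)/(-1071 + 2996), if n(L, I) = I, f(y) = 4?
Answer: -36/25 ≈ -1.4400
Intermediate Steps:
R(j) = 4
z(E) = 29 (z(E) = (23 + 4) + 2 = 27 + 2 = 29)
(z(n(2, -1)) - 2801)/(-1071 + 2996) = (29 - 2801)/(-1071 + 2996) = -2772/1925 = -2772*1/1925 = -36/25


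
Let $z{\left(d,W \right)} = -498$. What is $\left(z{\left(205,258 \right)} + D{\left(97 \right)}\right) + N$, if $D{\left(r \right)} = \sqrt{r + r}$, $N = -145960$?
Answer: $-146458 + \sqrt{194} \approx -1.4644 \cdot 10^{5}$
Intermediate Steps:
$D{\left(r \right)} = \sqrt{2} \sqrt{r}$ ($D{\left(r \right)} = \sqrt{2 r} = \sqrt{2} \sqrt{r}$)
$\left(z{\left(205,258 \right)} + D{\left(97 \right)}\right) + N = \left(-498 + \sqrt{2} \sqrt{97}\right) - 145960 = \left(-498 + \sqrt{194}\right) - 145960 = -146458 + \sqrt{194}$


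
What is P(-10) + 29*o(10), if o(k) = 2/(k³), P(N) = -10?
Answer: -4971/500 ≈ -9.9420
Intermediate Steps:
o(k) = 2/k³
P(-10) + 29*o(10) = -10 + 29*(2/10³) = -10 + 29*(2*(1/1000)) = -10 + 29*(1/500) = -10 + 29/500 = -4971/500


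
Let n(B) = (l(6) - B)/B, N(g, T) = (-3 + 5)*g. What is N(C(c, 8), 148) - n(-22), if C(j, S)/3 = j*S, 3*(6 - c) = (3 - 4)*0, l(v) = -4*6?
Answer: 3167/11 ≈ 287.91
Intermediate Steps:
l(v) = -24
c = 6 (c = 6 - (3 - 4)*0/3 = 6 - (-1)*0/3 = 6 - ⅓*0 = 6 + 0 = 6)
C(j, S) = 3*S*j (C(j, S) = 3*(j*S) = 3*(S*j) = 3*S*j)
N(g, T) = 2*g
n(B) = (-24 - B)/B
N(C(c, 8), 148) - n(-22) = 2*(3*8*6) - (-24 - 1*(-22))/(-22) = 2*144 - (-1)*(-24 + 22)/22 = 288 - (-1)*(-2)/22 = 288 - 1*1/11 = 288 - 1/11 = 3167/11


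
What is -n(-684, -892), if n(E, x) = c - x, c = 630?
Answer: -1522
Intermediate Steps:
n(E, x) = 630 - x
-n(-684, -892) = -(630 - 1*(-892)) = -(630 + 892) = -1*1522 = -1522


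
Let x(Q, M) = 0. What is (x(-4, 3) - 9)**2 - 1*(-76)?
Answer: 157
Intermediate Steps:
(x(-4, 3) - 9)**2 - 1*(-76) = (0 - 9)**2 - 1*(-76) = (-9)**2 + 76 = 81 + 76 = 157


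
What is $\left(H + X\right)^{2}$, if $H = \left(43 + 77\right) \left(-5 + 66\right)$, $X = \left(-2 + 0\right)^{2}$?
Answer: $53640976$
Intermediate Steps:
$X = 4$ ($X = \left(-2\right)^{2} = 4$)
$H = 7320$ ($H = 120 \cdot 61 = 7320$)
$\left(H + X\right)^{2} = \left(7320 + 4\right)^{2} = 7324^{2} = 53640976$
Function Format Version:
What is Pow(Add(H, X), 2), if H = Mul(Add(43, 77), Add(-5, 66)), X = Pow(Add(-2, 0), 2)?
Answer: 53640976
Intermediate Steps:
X = 4 (X = Pow(-2, 2) = 4)
H = 7320 (H = Mul(120, 61) = 7320)
Pow(Add(H, X), 2) = Pow(Add(7320, 4), 2) = Pow(7324, 2) = 53640976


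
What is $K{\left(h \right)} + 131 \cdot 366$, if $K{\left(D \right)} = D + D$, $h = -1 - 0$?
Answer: $47944$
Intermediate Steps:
$h = -1$ ($h = -1 + 0 = -1$)
$K{\left(D \right)} = 2 D$
$K{\left(h \right)} + 131 \cdot 366 = 2 \left(-1\right) + 131 \cdot 366 = -2 + 47946 = 47944$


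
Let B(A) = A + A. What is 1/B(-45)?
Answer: -1/90 ≈ -0.011111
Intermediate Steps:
B(A) = 2*A
1/B(-45) = 1/(2*(-45)) = 1/(-90) = -1/90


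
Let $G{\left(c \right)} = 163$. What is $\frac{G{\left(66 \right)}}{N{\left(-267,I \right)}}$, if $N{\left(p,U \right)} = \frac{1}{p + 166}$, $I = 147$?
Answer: $-16463$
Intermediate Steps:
$N{\left(p,U \right)} = \frac{1}{166 + p}$
$\frac{G{\left(66 \right)}}{N{\left(-267,I \right)}} = \frac{163}{\frac{1}{166 - 267}} = \frac{163}{\frac{1}{-101}} = \frac{163}{- \frac{1}{101}} = 163 \left(-101\right) = -16463$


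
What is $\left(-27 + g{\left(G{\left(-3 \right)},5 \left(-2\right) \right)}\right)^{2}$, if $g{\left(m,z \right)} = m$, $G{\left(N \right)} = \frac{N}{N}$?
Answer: $676$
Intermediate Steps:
$G{\left(N \right)} = 1$
$\left(-27 + g{\left(G{\left(-3 \right)},5 \left(-2\right) \right)}\right)^{2} = \left(-27 + 1\right)^{2} = \left(-26\right)^{2} = 676$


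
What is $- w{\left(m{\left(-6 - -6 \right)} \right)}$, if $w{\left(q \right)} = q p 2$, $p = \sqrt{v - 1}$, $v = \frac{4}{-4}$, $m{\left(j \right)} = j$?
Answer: $0$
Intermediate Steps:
$v = -1$ ($v = 4 \left(- \frac{1}{4}\right) = -1$)
$p = i \sqrt{2}$ ($p = \sqrt{-1 - 1} = \sqrt{-2} = i \sqrt{2} \approx 1.4142 i$)
$w{\left(q \right)} = 2 i q \sqrt{2}$ ($w{\left(q \right)} = q i \sqrt{2} \cdot 2 = i q \sqrt{2} \cdot 2 = 2 i q \sqrt{2}$)
$- w{\left(m{\left(-6 - -6 \right)} \right)} = - 2 i \left(-6 - -6\right) \sqrt{2} = - 2 i \left(-6 + 6\right) \sqrt{2} = - 2 i 0 \sqrt{2} = \left(-1\right) 0 = 0$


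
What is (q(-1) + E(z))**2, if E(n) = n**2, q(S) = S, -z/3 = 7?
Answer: 193600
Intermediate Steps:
z = -21 (z = -3*7 = -21)
(q(-1) + E(z))**2 = (-1 + (-21)**2)**2 = (-1 + 441)**2 = 440**2 = 193600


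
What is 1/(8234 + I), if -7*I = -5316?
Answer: 7/62954 ≈ 0.00011119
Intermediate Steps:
I = 5316/7 (I = -⅐*(-5316) = 5316/7 ≈ 759.43)
1/(8234 + I) = 1/(8234 + 5316/7) = 1/(62954/7) = 7/62954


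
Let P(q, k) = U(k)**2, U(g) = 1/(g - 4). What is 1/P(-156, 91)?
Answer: 7569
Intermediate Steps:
U(g) = 1/(-4 + g)
P(q, k) = (-4 + k)**(-2) (P(q, k) = (1/(-4 + k))**2 = (-4 + k)**(-2))
1/P(-156, 91) = 1/((-4 + 91)**(-2)) = 1/(87**(-2)) = 1/(1/7569) = 7569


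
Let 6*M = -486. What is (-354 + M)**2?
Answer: 189225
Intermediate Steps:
M = -81 (M = (1/6)*(-486) = -81)
(-354 + M)**2 = (-354 - 81)**2 = (-435)**2 = 189225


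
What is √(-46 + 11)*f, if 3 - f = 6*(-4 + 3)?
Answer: 9*I*√35 ≈ 53.245*I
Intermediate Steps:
f = 9 (f = 3 - 6*(-4 + 3) = 3 - 6*(-1) = 3 - 1*(-6) = 3 + 6 = 9)
√(-46 + 11)*f = √(-46 + 11)*9 = √(-35)*9 = (I*√35)*9 = 9*I*√35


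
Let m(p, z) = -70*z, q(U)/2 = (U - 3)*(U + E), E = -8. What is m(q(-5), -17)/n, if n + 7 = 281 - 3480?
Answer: -85/229 ≈ -0.37118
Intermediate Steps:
q(U) = 2*(-8 + U)*(-3 + U) (q(U) = 2*((U - 3)*(U - 8)) = 2*((-3 + U)*(-8 + U)) = 2*((-8 + U)*(-3 + U)) = 2*(-8 + U)*(-3 + U))
n = -3206 (n = -7 + (281 - 3480) = -7 - 3199 = -3206)
m(q(-5), -17)/n = -70*(-17)/(-3206) = 1190*(-1/3206) = -85/229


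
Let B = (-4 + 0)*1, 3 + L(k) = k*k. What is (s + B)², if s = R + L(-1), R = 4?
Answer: 4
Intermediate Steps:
L(k) = -3 + k² (L(k) = -3 + k*k = -3 + k²)
B = -4 (B = -4*1 = -4)
s = 2 (s = 4 + (-3 + (-1)²) = 4 + (-3 + 1) = 4 - 2 = 2)
(s + B)² = (2 - 4)² = (-2)² = 4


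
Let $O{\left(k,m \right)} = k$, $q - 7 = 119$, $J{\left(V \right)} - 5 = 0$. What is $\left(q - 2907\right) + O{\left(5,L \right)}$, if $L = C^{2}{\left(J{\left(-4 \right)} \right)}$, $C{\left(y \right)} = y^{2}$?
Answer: $-2776$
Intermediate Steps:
$J{\left(V \right)} = 5$ ($J{\left(V \right)} = 5 + 0 = 5$)
$L = 625$ ($L = \left(5^{2}\right)^{2} = 25^{2} = 625$)
$q = 126$ ($q = 7 + 119 = 126$)
$\left(q - 2907\right) + O{\left(5,L \right)} = \left(126 - 2907\right) + 5 = -2781 + 5 = -2776$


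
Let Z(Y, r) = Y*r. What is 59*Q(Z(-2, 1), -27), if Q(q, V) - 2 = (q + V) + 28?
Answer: 59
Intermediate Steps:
Q(q, V) = 30 + V + q (Q(q, V) = 2 + ((q + V) + 28) = 2 + ((V + q) + 28) = 2 + (28 + V + q) = 30 + V + q)
59*Q(Z(-2, 1), -27) = 59*(30 - 27 - 2*1) = 59*(30 - 27 - 2) = 59*1 = 59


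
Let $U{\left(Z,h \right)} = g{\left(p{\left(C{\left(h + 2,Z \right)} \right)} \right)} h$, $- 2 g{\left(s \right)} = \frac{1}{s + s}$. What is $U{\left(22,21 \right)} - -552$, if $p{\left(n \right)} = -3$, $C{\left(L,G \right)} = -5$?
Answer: $\frac{2215}{4} \approx 553.75$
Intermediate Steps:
$g{\left(s \right)} = - \frac{1}{4 s}$ ($g{\left(s \right)} = - \frac{1}{2 \left(s + s\right)} = - \frac{1}{2 \cdot 2 s} = - \frac{\frac{1}{2} \frac{1}{s}}{2} = - \frac{1}{4 s}$)
$U{\left(Z,h \right)} = \frac{h}{12}$ ($U{\left(Z,h \right)} = - \frac{1}{4 \left(-3\right)} h = \left(- \frac{1}{4}\right) \left(- \frac{1}{3}\right) h = \frac{h}{12}$)
$U{\left(22,21 \right)} - -552 = \frac{1}{12} \cdot 21 - -552 = \frac{7}{4} + 552 = \frac{2215}{4}$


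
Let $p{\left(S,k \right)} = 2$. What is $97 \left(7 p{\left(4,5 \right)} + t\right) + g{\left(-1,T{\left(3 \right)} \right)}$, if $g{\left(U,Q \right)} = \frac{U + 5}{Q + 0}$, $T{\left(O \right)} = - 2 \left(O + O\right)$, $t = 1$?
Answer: $\frac{4364}{3} \approx 1454.7$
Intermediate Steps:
$T{\left(O \right)} = - 4 O$ ($T{\left(O \right)} = - 2 \cdot 2 O = - 4 O$)
$g{\left(U,Q \right)} = \frac{5 + U}{Q}$
$97 \left(7 p{\left(4,5 \right)} + t\right) + g{\left(-1,T{\left(3 \right)} \right)} = 97 \left(7 \cdot 2 + 1\right) + \frac{5 - 1}{\left(-4\right) 3} = 97 \left(14 + 1\right) + \frac{1}{-12} \cdot 4 = 97 \cdot 15 - \frac{1}{3} = 1455 - \frac{1}{3} = \frac{4364}{3}$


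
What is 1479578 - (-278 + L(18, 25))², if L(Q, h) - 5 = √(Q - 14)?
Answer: 1406137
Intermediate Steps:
L(Q, h) = 5 + √(-14 + Q) (L(Q, h) = 5 + √(Q - 14) = 5 + √(-14 + Q))
1479578 - (-278 + L(18, 25))² = 1479578 - (-278 + (5 + √(-14 + 18)))² = 1479578 - (-278 + (5 + √4))² = 1479578 - (-278 + (5 + 2))² = 1479578 - (-278 + 7)² = 1479578 - 1*(-271)² = 1479578 - 1*73441 = 1479578 - 73441 = 1406137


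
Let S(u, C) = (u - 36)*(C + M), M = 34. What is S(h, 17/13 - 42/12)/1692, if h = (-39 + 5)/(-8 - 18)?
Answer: -372977/571896 ≈ -0.65218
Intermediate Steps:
h = 17/13 (h = -34/(-26) = -34*(-1/26) = 17/13 ≈ 1.3077)
S(u, C) = (-36 + u)*(34 + C) (S(u, C) = (u - 36)*(C + 34) = (-36 + u)*(34 + C))
S(h, 17/13 - 42/12)/1692 = (-1224 - 36*(17/13 - 42/12) + 34*(17/13) + (17/13 - 42/12)*(17/13))/1692 = (-1224 - 36*(17*(1/13) - 42*1/12) + 578/13 + (17*(1/13) - 42*1/12)*(17/13))*(1/1692) = (-1224 - 36*(17/13 - 7/2) + 578/13 + (17/13 - 7/2)*(17/13))*(1/1692) = (-1224 - 36*(-57/26) + 578/13 - 57/26*17/13)*(1/1692) = (-1224 + 1026/13 + 578/13 - 969/338)*(1/1692) = -372977/338*1/1692 = -372977/571896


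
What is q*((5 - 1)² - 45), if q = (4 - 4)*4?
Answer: 0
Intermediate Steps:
q = 0 (q = 0*4 = 0)
q*((5 - 1)² - 45) = 0*((5 - 1)² - 45) = 0*(4² - 45) = 0*(16 - 45) = 0*(-29) = 0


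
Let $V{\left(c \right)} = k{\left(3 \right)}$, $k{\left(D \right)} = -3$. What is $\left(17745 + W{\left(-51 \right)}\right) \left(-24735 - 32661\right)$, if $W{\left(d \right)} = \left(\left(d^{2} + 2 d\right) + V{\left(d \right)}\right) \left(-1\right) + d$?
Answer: $-872304408$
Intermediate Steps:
$V{\left(c \right)} = -3$
$W{\left(d \right)} = 3 - d - d^{2}$ ($W{\left(d \right)} = \left(\left(d^{2} + 2 d\right) - 3\right) \left(-1\right) + d = \left(-3 + d^{2} + 2 d\right) \left(-1\right) + d = \left(3 - d^{2} - 2 d\right) + d = 3 - d - d^{2}$)
$\left(17745 + W{\left(-51 \right)}\right) \left(-24735 - 32661\right) = \left(17745 - 2547\right) \left(-24735 - 32661\right) = \left(17745 + \left(3 + 51 - 2601\right)\right) \left(-57396\right) = \left(17745 - 2547\right) \left(-57396\right) = 15198 \left(-57396\right) = -872304408$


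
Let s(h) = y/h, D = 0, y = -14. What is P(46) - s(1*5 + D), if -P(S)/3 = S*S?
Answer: -31726/5 ≈ -6345.2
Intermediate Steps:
P(S) = -3*S² (P(S) = -3*S*S = -3*S²)
s(h) = -14/h
P(46) - s(1*5 + D) = -3*46² - (-14)/(1*5 + 0) = -3*2116 - (-14)/(5 + 0) = -6348 - (-14)/5 = -6348 - 1*(-14/5) = -6348 + 14/5 = -31726/5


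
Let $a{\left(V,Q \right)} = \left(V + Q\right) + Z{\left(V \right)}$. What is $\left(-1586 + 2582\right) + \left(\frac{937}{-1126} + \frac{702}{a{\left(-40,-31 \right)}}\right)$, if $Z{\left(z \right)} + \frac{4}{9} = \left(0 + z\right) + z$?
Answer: $\frac{1520207849}{1534738} \approx 990.53$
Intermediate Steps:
$Z{\left(z \right)} = - \frac{4}{9} + 2 z$ ($Z{\left(z \right)} = - \frac{4}{9} + \left(\left(0 + z\right) + z\right) = - \frac{4}{9} + \left(z + z\right) = - \frac{4}{9} + 2 z$)
$a{\left(V,Q \right)} = - \frac{4}{9} + Q + 3 V$ ($a{\left(V,Q \right)} = \left(V + Q\right) + \left(- \frac{4}{9} + 2 V\right) = \left(Q + V\right) + \left(- \frac{4}{9} + 2 V\right) = - \frac{4}{9} + Q + 3 V$)
$\left(-1586 + 2582\right) + \left(\frac{937}{-1126} + \frac{702}{a{\left(-40,-31 \right)}}\right) = \left(-1586 + 2582\right) + \left(\frac{937}{-1126} + \frac{702}{- \frac{4}{9} - 31 + 3 \left(-40\right)}\right) = 996 + \left(937 \left(- \frac{1}{1126}\right) + \frac{702}{- \frac{4}{9} - 31 - 120}\right) = 996 + \left(- \frac{937}{1126} + \frac{702}{- \frac{1363}{9}}\right) = 996 + \left(- \frac{937}{1126} + 702 \left(- \frac{9}{1363}\right)\right) = 996 - \frac{8391199}{1534738} = \frac{1520207849}{1534738}$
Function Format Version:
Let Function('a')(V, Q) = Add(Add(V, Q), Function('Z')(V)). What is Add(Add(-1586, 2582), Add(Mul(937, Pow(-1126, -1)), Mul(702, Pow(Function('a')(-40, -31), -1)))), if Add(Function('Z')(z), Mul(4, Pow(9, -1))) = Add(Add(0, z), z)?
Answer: Rational(1520207849, 1534738) ≈ 990.53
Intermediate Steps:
Function('Z')(z) = Add(Rational(-4, 9), Mul(2, z)) (Function('Z')(z) = Add(Rational(-4, 9), Add(Add(0, z), z)) = Add(Rational(-4, 9), Add(z, z)) = Add(Rational(-4, 9), Mul(2, z)))
Function('a')(V, Q) = Add(Rational(-4, 9), Q, Mul(3, V)) (Function('a')(V, Q) = Add(Add(V, Q), Add(Rational(-4, 9), Mul(2, V))) = Add(Add(Q, V), Add(Rational(-4, 9), Mul(2, V))) = Add(Rational(-4, 9), Q, Mul(3, V)))
Add(Add(-1586, 2582), Add(Mul(937, Pow(-1126, -1)), Mul(702, Pow(Function('a')(-40, -31), -1)))) = Add(Add(-1586, 2582), Add(Mul(937, Pow(-1126, -1)), Mul(702, Pow(Add(Rational(-4, 9), -31, Mul(3, -40)), -1)))) = Add(996, Add(Mul(937, Rational(-1, 1126)), Mul(702, Pow(Add(Rational(-4, 9), -31, -120), -1)))) = Add(996, Add(Rational(-937, 1126), Mul(702, Pow(Rational(-1363, 9), -1)))) = Add(996, Add(Rational(-937, 1126), Mul(702, Rational(-9, 1363)))) = Add(996, Add(Rational(-937, 1126), Rational(-6318, 1363))) = Add(996, Rational(-8391199, 1534738)) = Rational(1520207849, 1534738)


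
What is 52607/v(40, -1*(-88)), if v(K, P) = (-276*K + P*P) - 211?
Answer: -52607/3507 ≈ -15.001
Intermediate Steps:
v(K, P) = -211 + P² - 276*K (v(K, P) = (-276*K + P²) - 211 = (P² - 276*K) - 211 = -211 + P² - 276*K)
52607/v(40, -1*(-88)) = 52607/(-211 + (-1*(-88))² - 276*40) = 52607/(-211 + 88² - 11040) = 52607/(-211 + 7744 - 11040) = 52607/(-3507) = 52607*(-1/3507) = -52607/3507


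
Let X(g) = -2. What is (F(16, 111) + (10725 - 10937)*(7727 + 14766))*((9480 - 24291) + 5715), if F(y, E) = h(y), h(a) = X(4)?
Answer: 43374439728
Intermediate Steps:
h(a) = -2
F(y, E) = -2
(F(16, 111) + (10725 - 10937)*(7727 + 14766))*((9480 - 24291) + 5715) = (-2 + (10725 - 10937)*(7727 + 14766))*((9480 - 24291) + 5715) = (-2 - 212*22493)*(-14811 + 5715) = (-2 - 4768516)*(-9096) = -4768518*(-9096) = 43374439728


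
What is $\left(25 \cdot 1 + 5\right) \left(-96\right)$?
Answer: $-2880$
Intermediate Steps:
$\left(25 \cdot 1 + 5\right) \left(-96\right) = \left(25 + 5\right) \left(-96\right) = 30 \left(-96\right) = -2880$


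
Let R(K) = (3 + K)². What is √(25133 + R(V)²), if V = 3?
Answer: √26429 ≈ 162.57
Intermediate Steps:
√(25133 + R(V)²) = √(25133 + ((3 + 3)²)²) = √(25133 + (6²)²) = √(25133 + 36²) = √(25133 + 1296) = √26429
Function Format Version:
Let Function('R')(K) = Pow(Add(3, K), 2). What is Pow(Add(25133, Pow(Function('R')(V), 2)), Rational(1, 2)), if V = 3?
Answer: Pow(26429, Rational(1, 2)) ≈ 162.57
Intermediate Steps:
Pow(Add(25133, Pow(Function('R')(V), 2)), Rational(1, 2)) = Pow(Add(25133, Pow(Pow(Add(3, 3), 2), 2)), Rational(1, 2)) = Pow(Add(25133, Pow(Pow(6, 2), 2)), Rational(1, 2)) = Pow(Add(25133, Pow(36, 2)), Rational(1, 2)) = Pow(Add(25133, 1296), Rational(1, 2)) = Pow(26429, Rational(1, 2))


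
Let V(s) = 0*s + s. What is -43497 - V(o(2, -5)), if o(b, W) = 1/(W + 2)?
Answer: -130490/3 ≈ -43497.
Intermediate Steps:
o(b, W) = 1/(2 + W)
V(s) = s (V(s) = 0 + s = s)
-43497 - V(o(2, -5)) = -43497 - 1/(2 - 5) = -43497 - 1/(-3) = -43497 - 1*(-⅓) = -43497 + ⅓ = -130490/3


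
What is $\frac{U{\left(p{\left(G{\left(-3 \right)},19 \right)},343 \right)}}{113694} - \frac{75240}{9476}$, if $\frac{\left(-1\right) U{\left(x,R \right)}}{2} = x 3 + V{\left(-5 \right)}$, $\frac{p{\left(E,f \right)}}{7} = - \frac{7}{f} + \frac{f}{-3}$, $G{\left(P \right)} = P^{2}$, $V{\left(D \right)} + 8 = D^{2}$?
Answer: $- \frac{20310979811}{2558740317} \approx -7.9379$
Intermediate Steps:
$V{\left(D \right)} = -8 + D^{2}$
$p{\left(E,f \right)} = - \frac{49}{f} - \frac{7 f}{3}$ ($p{\left(E,f \right)} = 7 \left(- \frac{7}{f} + \frac{f}{-3}\right) = 7 \left(- \frac{7}{f} + f \left(- \frac{1}{3}\right)\right) = 7 \left(- \frac{7}{f} - \frac{f}{3}\right) = - \frac{49}{f} - \frac{7 f}{3}$)
$U{\left(x,R \right)} = -34 - 6 x$ ($U{\left(x,R \right)} = - 2 \left(x 3 - \left(8 - \left(-5\right)^{2}\right)\right) = - 2 \left(3 x + \left(-8 + 25\right)\right) = - 2 \left(3 x + 17\right) = - 2 \left(17 + 3 x\right) = -34 - 6 x$)
$\frac{U{\left(p{\left(G{\left(-3 \right)},19 \right)},343 \right)}}{113694} - \frac{75240}{9476} = \frac{-34 - 6 \left(- \frac{49}{19} - \frac{133}{3}\right)}{113694} - \frac{75240}{9476} = \left(-34 - 6 \left(\left(-49\right) \frac{1}{19} - \frac{133}{3}\right)\right) \frac{1}{113694} - \frac{18810}{2369} = \left(-34 - 6 \left(- \frac{49}{19} - \frac{133}{3}\right)\right) \frac{1}{113694} - \frac{18810}{2369} = \left(-34 - - \frac{5348}{19}\right) \frac{1}{113694} - \frac{18810}{2369} = \left(-34 + \frac{5348}{19}\right) \frac{1}{113694} - \frac{18810}{2369} = \frac{4702}{19} \cdot \frac{1}{113694} - \frac{18810}{2369} = \frac{2351}{1080093} - \frac{18810}{2369} = - \frac{20310979811}{2558740317}$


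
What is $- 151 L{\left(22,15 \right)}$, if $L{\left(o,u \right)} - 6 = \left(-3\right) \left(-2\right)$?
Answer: $-1812$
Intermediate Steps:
$L{\left(o,u \right)} = 12$ ($L{\left(o,u \right)} = 6 - -6 = 6 + 6 = 12$)
$- 151 L{\left(22,15 \right)} = \left(-151\right) 12 = -1812$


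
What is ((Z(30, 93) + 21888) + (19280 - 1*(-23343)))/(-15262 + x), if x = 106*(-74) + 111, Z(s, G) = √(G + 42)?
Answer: -64511/22995 - √15/7665 ≈ -2.8059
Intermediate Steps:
Z(s, G) = √(42 + G)
x = -7733 (x = -7844 + 111 = -7733)
((Z(30, 93) + 21888) + (19280 - 1*(-23343)))/(-15262 + x) = ((√(42 + 93) + 21888) + (19280 - 1*(-23343)))/(-15262 - 7733) = ((√135 + 21888) + (19280 + 23343))/(-22995) = ((3*√15 + 21888) + 42623)*(-1/22995) = ((21888 + 3*√15) + 42623)*(-1/22995) = (64511 + 3*√15)*(-1/22995) = -64511/22995 - √15/7665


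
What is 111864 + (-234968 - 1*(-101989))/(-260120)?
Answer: 4156885237/37160 ≈ 1.1186e+5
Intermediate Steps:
111864 + (-234968 - 1*(-101989))/(-260120) = 111864 + (-234968 + 101989)*(-1/260120) = 111864 - 132979*(-1/260120) = 111864 + 18997/37160 = 4156885237/37160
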